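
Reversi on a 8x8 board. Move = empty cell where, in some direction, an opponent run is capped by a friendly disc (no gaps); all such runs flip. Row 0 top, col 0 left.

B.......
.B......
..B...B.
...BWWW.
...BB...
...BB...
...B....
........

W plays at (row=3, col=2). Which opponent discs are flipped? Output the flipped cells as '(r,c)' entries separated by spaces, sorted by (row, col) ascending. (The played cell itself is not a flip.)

Answer: (3,3)

Derivation:
Dir NW: first cell '.' (not opp) -> no flip
Dir N: opp run (2,2), next='.' -> no flip
Dir NE: first cell '.' (not opp) -> no flip
Dir W: first cell '.' (not opp) -> no flip
Dir E: opp run (3,3) capped by W -> flip
Dir SW: first cell '.' (not opp) -> no flip
Dir S: first cell '.' (not opp) -> no flip
Dir SE: opp run (4,3) (5,4), next='.' -> no flip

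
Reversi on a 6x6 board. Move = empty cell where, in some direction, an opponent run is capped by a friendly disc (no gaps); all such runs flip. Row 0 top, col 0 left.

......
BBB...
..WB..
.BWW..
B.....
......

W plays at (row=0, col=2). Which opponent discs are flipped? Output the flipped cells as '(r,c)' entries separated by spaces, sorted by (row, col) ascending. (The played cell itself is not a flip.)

Answer: (1,2)

Derivation:
Dir NW: edge -> no flip
Dir N: edge -> no flip
Dir NE: edge -> no flip
Dir W: first cell '.' (not opp) -> no flip
Dir E: first cell '.' (not opp) -> no flip
Dir SW: opp run (1,1), next='.' -> no flip
Dir S: opp run (1,2) capped by W -> flip
Dir SE: first cell '.' (not opp) -> no flip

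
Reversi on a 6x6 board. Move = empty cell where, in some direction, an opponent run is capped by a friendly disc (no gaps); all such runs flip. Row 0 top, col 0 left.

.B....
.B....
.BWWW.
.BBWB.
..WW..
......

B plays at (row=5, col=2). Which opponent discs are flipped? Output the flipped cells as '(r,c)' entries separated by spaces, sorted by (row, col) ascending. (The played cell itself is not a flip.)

Dir NW: first cell '.' (not opp) -> no flip
Dir N: opp run (4,2) capped by B -> flip
Dir NE: opp run (4,3) capped by B -> flip
Dir W: first cell '.' (not opp) -> no flip
Dir E: first cell '.' (not opp) -> no flip
Dir SW: edge -> no flip
Dir S: edge -> no flip
Dir SE: edge -> no flip

Answer: (4,2) (4,3)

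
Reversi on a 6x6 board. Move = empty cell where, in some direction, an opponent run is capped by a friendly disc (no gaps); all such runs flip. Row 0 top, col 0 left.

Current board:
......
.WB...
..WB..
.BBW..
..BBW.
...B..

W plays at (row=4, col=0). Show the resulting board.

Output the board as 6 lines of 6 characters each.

Answer: ......
.WB...
..WB..
.WBW..
W.BBW.
...B..

Derivation:
Place W at (4,0); scan 8 dirs for brackets.
Dir NW: edge -> no flip
Dir N: first cell '.' (not opp) -> no flip
Dir NE: opp run (3,1) capped by W -> flip
Dir W: edge -> no flip
Dir E: first cell '.' (not opp) -> no flip
Dir SW: edge -> no flip
Dir S: first cell '.' (not opp) -> no flip
Dir SE: first cell '.' (not opp) -> no flip
All flips: (3,1)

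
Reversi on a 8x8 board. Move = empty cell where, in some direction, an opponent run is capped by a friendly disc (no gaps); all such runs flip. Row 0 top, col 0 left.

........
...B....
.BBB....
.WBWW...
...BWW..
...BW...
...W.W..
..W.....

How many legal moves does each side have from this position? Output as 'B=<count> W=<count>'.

-- B to move --
(2,0): no bracket -> illegal
(2,4): no bracket -> illegal
(2,5): flips 1 -> legal
(3,0): flips 1 -> legal
(3,5): flips 3 -> legal
(3,6): no bracket -> illegal
(4,0): flips 1 -> legal
(4,1): flips 1 -> legal
(4,2): no bracket -> illegal
(4,6): flips 2 -> legal
(5,2): no bracket -> illegal
(5,5): flips 3 -> legal
(5,6): flips 2 -> legal
(6,1): no bracket -> illegal
(6,2): no bracket -> illegal
(6,4): no bracket -> illegal
(6,6): no bracket -> illegal
(7,1): no bracket -> illegal
(7,3): flips 1 -> legal
(7,4): no bracket -> illegal
(7,5): no bracket -> illegal
(7,6): flips 2 -> legal
B mobility = 10
-- W to move --
(0,2): no bracket -> illegal
(0,3): flips 2 -> legal
(0,4): flips 2 -> legal
(1,0): flips 3 -> legal
(1,1): flips 2 -> legal
(1,2): flips 1 -> legal
(1,4): no bracket -> illegal
(2,0): no bracket -> illegal
(2,4): no bracket -> illegal
(3,0): no bracket -> illegal
(4,1): no bracket -> illegal
(4,2): flips 1 -> legal
(5,2): flips 2 -> legal
(6,2): flips 1 -> legal
(6,4): no bracket -> illegal
W mobility = 8

Answer: B=10 W=8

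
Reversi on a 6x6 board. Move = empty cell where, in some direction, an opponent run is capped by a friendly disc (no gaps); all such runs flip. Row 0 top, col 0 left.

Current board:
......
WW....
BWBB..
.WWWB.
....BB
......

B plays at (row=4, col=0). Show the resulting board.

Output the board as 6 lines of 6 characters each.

Place B at (4,0); scan 8 dirs for brackets.
Dir NW: edge -> no flip
Dir N: first cell '.' (not opp) -> no flip
Dir NE: opp run (3,1) capped by B -> flip
Dir W: edge -> no flip
Dir E: first cell '.' (not opp) -> no flip
Dir SW: edge -> no flip
Dir S: first cell '.' (not opp) -> no flip
Dir SE: first cell '.' (not opp) -> no flip
All flips: (3,1)

Answer: ......
WW....
BWBB..
.BWWB.
B...BB
......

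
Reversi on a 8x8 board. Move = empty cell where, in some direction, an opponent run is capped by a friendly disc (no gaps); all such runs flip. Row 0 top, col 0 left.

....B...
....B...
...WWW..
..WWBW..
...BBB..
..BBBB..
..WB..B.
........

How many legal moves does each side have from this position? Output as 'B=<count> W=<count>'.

-- B to move --
(1,2): flips 1 -> legal
(1,3): flips 2 -> legal
(1,5): flips 2 -> legal
(1,6): flips 1 -> legal
(2,1): flips 1 -> legal
(2,2): flips 1 -> legal
(2,6): flips 1 -> legal
(3,1): flips 2 -> legal
(3,6): flips 2 -> legal
(4,1): flips 2 -> legal
(4,2): no bracket -> illegal
(4,6): no bracket -> illegal
(5,1): no bracket -> illegal
(6,1): flips 1 -> legal
(7,1): flips 1 -> legal
(7,2): flips 1 -> legal
(7,3): no bracket -> illegal
B mobility = 13
-- W to move --
(0,3): flips 1 -> legal
(0,5): flips 1 -> legal
(1,3): no bracket -> illegal
(1,5): no bracket -> illegal
(3,6): no bracket -> illegal
(4,1): no bracket -> illegal
(4,2): flips 1 -> legal
(4,6): no bracket -> illegal
(5,1): no bracket -> illegal
(5,6): flips 2 -> legal
(5,7): no bracket -> illegal
(6,1): flips 3 -> legal
(6,4): flips 4 -> legal
(6,5): flips 4 -> legal
(6,7): no bracket -> illegal
(7,2): no bracket -> illegal
(7,3): flips 3 -> legal
(7,4): no bracket -> illegal
(7,5): no bracket -> illegal
(7,6): no bracket -> illegal
(7,7): flips 3 -> legal
W mobility = 9

Answer: B=13 W=9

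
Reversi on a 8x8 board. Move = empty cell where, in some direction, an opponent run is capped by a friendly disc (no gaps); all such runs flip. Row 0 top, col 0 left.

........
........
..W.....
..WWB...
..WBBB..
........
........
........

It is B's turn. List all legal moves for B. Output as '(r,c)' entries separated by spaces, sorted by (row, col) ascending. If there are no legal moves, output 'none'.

(1,1): flips 2 -> legal
(1,2): no bracket -> illegal
(1,3): no bracket -> illegal
(2,1): flips 1 -> legal
(2,3): flips 1 -> legal
(2,4): no bracket -> illegal
(3,1): flips 2 -> legal
(4,1): flips 1 -> legal
(5,1): no bracket -> illegal
(5,2): no bracket -> illegal
(5,3): no bracket -> illegal

Answer: (1,1) (2,1) (2,3) (3,1) (4,1)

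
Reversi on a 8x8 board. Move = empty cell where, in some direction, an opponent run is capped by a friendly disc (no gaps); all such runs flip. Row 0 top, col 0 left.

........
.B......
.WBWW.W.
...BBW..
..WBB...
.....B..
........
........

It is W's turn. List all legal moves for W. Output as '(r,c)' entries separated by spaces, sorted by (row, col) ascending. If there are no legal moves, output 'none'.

(0,0): no bracket -> illegal
(0,1): flips 1 -> legal
(0,2): no bracket -> illegal
(1,0): no bracket -> illegal
(1,2): no bracket -> illegal
(1,3): no bracket -> illegal
(2,0): no bracket -> illegal
(2,5): no bracket -> illegal
(3,1): no bracket -> illegal
(3,2): flips 2 -> legal
(4,5): flips 3 -> legal
(4,6): no bracket -> illegal
(5,2): no bracket -> illegal
(5,3): flips 3 -> legal
(5,4): flips 2 -> legal
(5,6): no bracket -> illegal
(6,4): no bracket -> illegal
(6,5): no bracket -> illegal
(6,6): no bracket -> illegal

Answer: (0,1) (3,2) (4,5) (5,3) (5,4)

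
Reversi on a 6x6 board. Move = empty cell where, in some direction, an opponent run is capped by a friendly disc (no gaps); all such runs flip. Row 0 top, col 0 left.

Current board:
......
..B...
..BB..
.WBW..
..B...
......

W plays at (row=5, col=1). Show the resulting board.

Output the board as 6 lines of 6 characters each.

Place W at (5,1); scan 8 dirs for brackets.
Dir NW: first cell '.' (not opp) -> no flip
Dir N: first cell '.' (not opp) -> no flip
Dir NE: opp run (4,2) capped by W -> flip
Dir W: first cell '.' (not opp) -> no flip
Dir E: first cell '.' (not opp) -> no flip
Dir SW: edge -> no flip
Dir S: edge -> no flip
Dir SE: edge -> no flip
All flips: (4,2)

Answer: ......
..B...
..BB..
.WBW..
..W...
.W....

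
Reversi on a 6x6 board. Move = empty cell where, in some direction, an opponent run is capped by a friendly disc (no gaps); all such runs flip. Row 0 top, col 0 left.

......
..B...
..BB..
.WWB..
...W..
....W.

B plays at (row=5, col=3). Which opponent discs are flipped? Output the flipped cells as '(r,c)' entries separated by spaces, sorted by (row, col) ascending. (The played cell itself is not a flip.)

Answer: (4,3)

Derivation:
Dir NW: first cell '.' (not opp) -> no flip
Dir N: opp run (4,3) capped by B -> flip
Dir NE: first cell '.' (not opp) -> no flip
Dir W: first cell '.' (not opp) -> no flip
Dir E: opp run (5,4), next='.' -> no flip
Dir SW: edge -> no flip
Dir S: edge -> no flip
Dir SE: edge -> no flip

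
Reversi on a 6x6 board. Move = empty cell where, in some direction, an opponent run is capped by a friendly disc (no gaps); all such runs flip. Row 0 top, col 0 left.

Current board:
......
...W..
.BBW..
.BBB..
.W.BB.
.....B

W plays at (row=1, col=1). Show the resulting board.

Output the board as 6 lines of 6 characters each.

Answer: ......
.W.W..
.WBW..
.WBB..
.W.BB.
.....B

Derivation:
Place W at (1,1); scan 8 dirs for brackets.
Dir NW: first cell '.' (not opp) -> no flip
Dir N: first cell '.' (not opp) -> no flip
Dir NE: first cell '.' (not opp) -> no flip
Dir W: first cell '.' (not opp) -> no flip
Dir E: first cell '.' (not opp) -> no flip
Dir SW: first cell '.' (not opp) -> no flip
Dir S: opp run (2,1) (3,1) capped by W -> flip
Dir SE: opp run (2,2) (3,3) (4,4) (5,5), next=edge -> no flip
All flips: (2,1) (3,1)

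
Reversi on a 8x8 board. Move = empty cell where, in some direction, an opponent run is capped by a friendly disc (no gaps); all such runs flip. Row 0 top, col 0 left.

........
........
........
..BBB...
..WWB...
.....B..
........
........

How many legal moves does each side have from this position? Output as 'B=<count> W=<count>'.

Answer: B=5 W=6

Derivation:
-- B to move --
(3,1): no bracket -> illegal
(4,1): flips 2 -> legal
(5,1): flips 1 -> legal
(5,2): flips 2 -> legal
(5,3): flips 1 -> legal
(5,4): flips 1 -> legal
B mobility = 5
-- W to move --
(2,1): flips 1 -> legal
(2,2): flips 1 -> legal
(2,3): flips 1 -> legal
(2,4): flips 1 -> legal
(2,5): flips 1 -> legal
(3,1): no bracket -> illegal
(3,5): no bracket -> illegal
(4,1): no bracket -> illegal
(4,5): flips 1 -> legal
(4,6): no bracket -> illegal
(5,3): no bracket -> illegal
(5,4): no bracket -> illegal
(5,6): no bracket -> illegal
(6,4): no bracket -> illegal
(6,5): no bracket -> illegal
(6,6): no bracket -> illegal
W mobility = 6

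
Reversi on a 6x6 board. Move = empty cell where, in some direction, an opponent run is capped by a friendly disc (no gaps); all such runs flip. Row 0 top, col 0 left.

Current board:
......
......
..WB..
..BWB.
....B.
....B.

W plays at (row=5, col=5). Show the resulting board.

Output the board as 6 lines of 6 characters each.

Answer: ......
......
..WB..
..BWB.
....W.
....BW

Derivation:
Place W at (5,5); scan 8 dirs for brackets.
Dir NW: opp run (4,4) capped by W -> flip
Dir N: first cell '.' (not opp) -> no flip
Dir NE: edge -> no flip
Dir W: opp run (5,4), next='.' -> no flip
Dir E: edge -> no flip
Dir SW: edge -> no flip
Dir S: edge -> no flip
Dir SE: edge -> no flip
All flips: (4,4)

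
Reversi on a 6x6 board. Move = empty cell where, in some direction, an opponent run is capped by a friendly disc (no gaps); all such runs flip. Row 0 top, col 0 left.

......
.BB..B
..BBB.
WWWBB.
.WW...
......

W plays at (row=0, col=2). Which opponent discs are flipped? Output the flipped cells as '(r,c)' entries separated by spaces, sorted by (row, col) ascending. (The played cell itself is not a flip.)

Dir NW: edge -> no flip
Dir N: edge -> no flip
Dir NE: edge -> no flip
Dir W: first cell '.' (not opp) -> no flip
Dir E: first cell '.' (not opp) -> no flip
Dir SW: opp run (1,1), next='.' -> no flip
Dir S: opp run (1,2) (2,2) capped by W -> flip
Dir SE: first cell '.' (not opp) -> no flip

Answer: (1,2) (2,2)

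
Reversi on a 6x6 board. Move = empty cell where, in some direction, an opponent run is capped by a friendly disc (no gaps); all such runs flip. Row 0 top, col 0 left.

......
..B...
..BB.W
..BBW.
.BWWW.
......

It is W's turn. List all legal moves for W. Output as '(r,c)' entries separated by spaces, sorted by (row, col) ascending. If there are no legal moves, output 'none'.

(0,1): flips 2 -> legal
(0,2): flips 3 -> legal
(0,3): no bracket -> illegal
(1,1): flips 2 -> legal
(1,3): flips 2 -> legal
(1,4): no bracket -> illegal
(2,1): flips 1 -> legal
(2,4): flips 1 -> legal
(3,0): no bracket -> illegal
(3,1): flips 2 -> legal
(4,0): flips 1 -> legal
(5,0): no bracket -> illegal
(5,1): no bracket -> illegal
(5,2): no bracket -> illegal

Answer: (0,1) (0,2) (1,1) (1,3) (2,1) (2,4) (3,1) (4,0)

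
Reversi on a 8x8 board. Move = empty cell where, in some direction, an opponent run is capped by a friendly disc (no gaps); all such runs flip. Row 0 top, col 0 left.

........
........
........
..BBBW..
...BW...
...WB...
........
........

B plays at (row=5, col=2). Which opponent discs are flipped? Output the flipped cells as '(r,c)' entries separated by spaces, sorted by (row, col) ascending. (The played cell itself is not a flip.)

Answer: (5,3)

Derivation:
Dir NW: first cell '.' (not opp) -> no flip
Dir N: first cell '.' (not opp) -> no flip
Dir NE: first cell 'B' (not opp) -> no flip
Dir W: first cell '.' (not opp) -> no flip
Dir E: opp run (5,3) capped by B -> flip
Dir SW: first cell '.' (not opp) -> no flip
Dir S: first cell '.' (not opp) -> no flip
Dir SE: first cell '.' (not opp) -> no flip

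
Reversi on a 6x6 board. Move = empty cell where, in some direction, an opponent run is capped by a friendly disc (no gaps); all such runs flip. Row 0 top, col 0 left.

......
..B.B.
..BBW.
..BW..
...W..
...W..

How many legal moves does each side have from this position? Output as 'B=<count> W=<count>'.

Answer: B=4 W=5

Derivation:
-- B to move --
(1,3): no bracket -> illegal
(1,5): no bracket -> illegal
(2,5): flips 1 -> legal
(3,4): flips 2 -> legal
(3,5): no bracket -> illegal
(4,2): no bracket -> illegal
(4,4): flips 1 -> legal
(5,2): no bracket -> illegal
(5,4): flips 1 -> legal
B mobility = 4
-- W to move --
(0,1): no bracket -> illegal
(0,2): no bracket -> illegal
(0,3): no bracket -> illegal
(0,4): flips 1 -> legal
(0,5): no bracket -> illegal
(1,1): flips 1 -> legal
(1,3): flips 1 -> legal
(1,5): no bracket -> illegal
(2,1): flips 3 -> legal
(2,5): no bracket -> illegal
(3,1): flips 1 -> legal
(3,4): no bracket -> illegal
(4,1): no bracket -> illegal
(4,2): no bracket -> illegal
W mobility = 5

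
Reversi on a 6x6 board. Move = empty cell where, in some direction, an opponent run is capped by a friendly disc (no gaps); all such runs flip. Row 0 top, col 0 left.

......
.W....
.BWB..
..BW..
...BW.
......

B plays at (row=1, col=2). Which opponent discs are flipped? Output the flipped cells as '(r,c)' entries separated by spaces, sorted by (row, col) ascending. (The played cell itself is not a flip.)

Dir NW: first cell '.' (not opp) -> no flip
Dir N: first cell '.' (not opp) -> no flip
Dir NE: first cell '.' (not opp) -> no flip
Dir W: opp run (1,1), next='.' -> no flip
Dir E: first cell '.' (not opp) -> no flip
Dir SW: first cell 'B' (not opp) -> no flip
Dir S: opp run (2,2) capped by B -> flip
Dir SE: first cell 'B' (not opp) -> no flip

Answer: (2,2)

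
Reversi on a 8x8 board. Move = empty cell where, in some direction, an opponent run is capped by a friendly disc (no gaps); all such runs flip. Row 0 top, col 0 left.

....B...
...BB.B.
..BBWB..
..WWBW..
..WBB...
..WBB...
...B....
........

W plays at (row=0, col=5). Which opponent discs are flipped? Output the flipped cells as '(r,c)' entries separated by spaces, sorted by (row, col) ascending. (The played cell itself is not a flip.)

Answer: (1,4) (2,3)

Derivation:
Dir NW: edge -> no flip
Dir N: edge -> no flip
Dir NE: edge -> no flip
Dir W: opp run (0,4), next='.' -> no flip
Dir E: first cell '.' (not opp) -> no flip
Dir SW: opp run (1,4) (2,3) capped by W -> flip
Dir S: first cell '.' (not opp) -> no flip
Dir SE: opp run (1,6), next='.' -> no flip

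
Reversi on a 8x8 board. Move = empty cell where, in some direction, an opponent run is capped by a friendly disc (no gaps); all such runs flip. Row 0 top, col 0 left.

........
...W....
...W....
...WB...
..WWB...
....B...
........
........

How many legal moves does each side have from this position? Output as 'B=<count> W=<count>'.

-- B to move --
(0,2): no bracket -> illegal
(0,3): no bracket -> illegal
(0,4): no bracket -> illegal
(1,2): flips 1 -> legal
(1,4): no bracket -> illegal
(2,2): flips 1 -> legal
(2,4): no bracket -> illegal
(3,1): no bracket -> illegal
(3,2): flips 2 -> legal
(4,1): flips 2 -> legal
(5,1): no bracket -> illegal
(5,2): flips 1 -> legal
(5,3): no bracket -> illegal
B mobility = 5
-- W to move --
(2,4): no bracket -> illegal
(2,5): flips 1 -> legal
(3,5): flips 1 -> legal
(4,5): flips 2 -> legal
(5,3): no bracket -> illegal
(5,5): flips 1 -> legal
(6,3): no bracket -> illegal
(6,4): no bracket -> illegal
(6,5): flips 1 -> legal
W mobility = 5

Answer: B=5 W=5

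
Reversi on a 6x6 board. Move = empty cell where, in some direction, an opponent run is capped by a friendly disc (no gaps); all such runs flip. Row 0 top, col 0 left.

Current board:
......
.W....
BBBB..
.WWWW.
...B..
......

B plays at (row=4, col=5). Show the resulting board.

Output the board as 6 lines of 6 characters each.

Answer: ......
.W....
BBBB..
.WWWB.
...B.B
......

Derivation:
Place B at (4,5); scan 8 dirs for brackets.
Dir NW: opp run (3,4) capped by B -> flip
Dir N: first cell '.' (not opp) -> no flip
Dir NE: edge -> no flip
Dir W: first cell '.' (not opp) -> no flip
Dir E: edge -> no flip
Dir SW: first cell '.' (not opp) -> no flip
Dir S: first cell '.' (not opp) -> no flip
Dir SE: edge -> no flip
All flips: (3,4)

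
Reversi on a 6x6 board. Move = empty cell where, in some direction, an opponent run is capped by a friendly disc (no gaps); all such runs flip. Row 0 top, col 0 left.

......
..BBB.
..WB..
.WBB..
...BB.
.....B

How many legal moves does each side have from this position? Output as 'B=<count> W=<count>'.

Answer: B=4 W=5

Derivation:
-- B to move --
(1,1): flips 1 -> legal
(2,0): no bracket -> illegal
(2,1): flips 1 -> legal
(3,0): flips 1 -> legal
(4,0): flips 2 -> legal
(4,1): no bracket -> illegal
(4,2): no bracket -> illegal
B mobility = 4
-- W to move --
(0,1): no bracket -> illegal
(0,2): flips 1 -> legal
(0,3): no bracket -> illegal
(0,4): flips 1 -> legal
(0,5): no bracket -> illegal
(1,1): no bracket -> illegal
(1,5): no bracket -> illegal
(2,1): no bracket -> illegal
(2,4): flips 1 -> legal
(2,5): no bracket -> illegal
(3,4): flips 2 -> legal
(3,5): no bracket -> illegal
(4,1): no bracket -> illegal
(4,2): flips 1 -> legal
(4,5): no bracket -> illegal
(5,2): no bracket -> illegal
(5,3): no bracket -> illegal
(5,4): no bracket -> illegal
W mobility = 5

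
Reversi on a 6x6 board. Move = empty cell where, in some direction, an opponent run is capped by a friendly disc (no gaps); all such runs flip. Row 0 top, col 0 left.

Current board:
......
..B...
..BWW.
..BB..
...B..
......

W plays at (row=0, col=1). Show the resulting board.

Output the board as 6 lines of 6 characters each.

Place W at (0,1); scan 8 dirs for brackets.
Dir NW: edge -> no flip
Dir N: edge -> no flip
Dir NE: edge -> no flip
Dir W: first cell '.' (not opp) -> no flip
Dir E: first cell '.' (not opp) -> no flip
Dir SW: first cell '.' (not opp) -> no flip
Dir S: first cell '.' (not opp) -> no flip
Dir SE: opp run (1,2) capped by W -> flip
All flips: (1,2)

Answer: .W....
..W...
..BWW.
..BB..
...B..
......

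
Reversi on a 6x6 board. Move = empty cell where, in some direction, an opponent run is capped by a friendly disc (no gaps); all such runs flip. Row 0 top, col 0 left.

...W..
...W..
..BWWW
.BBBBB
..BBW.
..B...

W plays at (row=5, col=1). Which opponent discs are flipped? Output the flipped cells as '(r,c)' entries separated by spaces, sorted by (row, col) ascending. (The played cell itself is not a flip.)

Answer: (3,3) (4,2)

Derivation:
Dir NW: first cell '.' (not opp) -> no flip
Dir N: first cell '.' (not opp) -> no flip
Dir NE: opp run (4,2) (3,3) capped by W -> flip
Dir W: first cell '.' (not opp) -> no flip
Dir E: opp run (5,2), next='.' -> no flip
Dir SW: edge -> no flip
Dir S: edge -> no flip
Dir SE: edge -> no flip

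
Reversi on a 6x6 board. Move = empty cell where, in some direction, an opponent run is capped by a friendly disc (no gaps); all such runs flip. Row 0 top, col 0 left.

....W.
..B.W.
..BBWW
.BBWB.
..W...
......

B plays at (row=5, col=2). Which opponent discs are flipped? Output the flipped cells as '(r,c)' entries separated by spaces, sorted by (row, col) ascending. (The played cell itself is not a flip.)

Dir NW: first cell '.' (not opp) -> no flip
Dir N: opp run (4,2) capped by B -> flip
Dir NE: first cell '.' (not opp) -> no flip
Dir W: first cell '.' (not opp) -> no flip
Dir E: first cell '.' (not opp) -> no flip
Dir SW: edge -> no flip
Dir S: edge -> no flip
Dir SE: edge -> no flip

Answer: (4,2)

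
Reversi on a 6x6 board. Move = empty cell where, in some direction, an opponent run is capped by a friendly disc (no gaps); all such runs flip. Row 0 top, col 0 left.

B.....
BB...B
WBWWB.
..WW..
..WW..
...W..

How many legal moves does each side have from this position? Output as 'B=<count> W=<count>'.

-- B to move --
(1,2): no bracket -> illegal
(1,3): no bracket -> illegal
(1,4): no bracket -> illegal
(3,0): flips 1 -> legal
(3,1): no bracket -> illegal
(3,4): no bracket -> illegal
(4,1): no bracket -> illegal
(4,4): flips 2 -> legal
(5,1): flips 2 -> legal
(5,2): no bracket -> illegal
(5,4): flips 2 -> legal
B mobility = 4
-- W to move --
(0,1): no bracket -> illegal
(0,2): flips 1 -> legal
(0,4): no bracket -> illegal
(0,5): no bracket -> illegal
(1,2): no bracket -> illegal
(1,3): no bracket -> illegal
(1,4): no bracket -> illegal
(2,5): flips 1 -> legal
(3,0): no bracket -> illegal
(3,1): no bracket -> illegal
(3,4): no bracket -> illegal
(3,5): no bracket -> illegal
W mobility = 2

Answer: B=4 W=2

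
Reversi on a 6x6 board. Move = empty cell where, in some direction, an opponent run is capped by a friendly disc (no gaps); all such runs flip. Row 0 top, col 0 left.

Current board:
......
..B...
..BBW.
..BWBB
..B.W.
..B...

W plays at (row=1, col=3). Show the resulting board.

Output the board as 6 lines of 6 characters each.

Answer: ......
..BW..
..BWW.
..BWBB
..B.W.
..B...

Derivation:
Place W at (1,3); scan 8 dirs for brackets.
Dir NW: first cell '.' (not opp) -> no flip
Dir N: first cell '.' (not opp) -> no flip
Dir NE: first cell '.' (not opp) -> no flip
Dir W: opp run (1,2), next='.' -> no flip
Dir E: first cell '.' (not opp) -> no flip
Dir SW: opp run (2,2), next='.' -> no flip
Dir S: opp run (2,3) capped by W -> flip
Dir SE: first cell 'W' (not opp) -> no flip
All flips: (2,3)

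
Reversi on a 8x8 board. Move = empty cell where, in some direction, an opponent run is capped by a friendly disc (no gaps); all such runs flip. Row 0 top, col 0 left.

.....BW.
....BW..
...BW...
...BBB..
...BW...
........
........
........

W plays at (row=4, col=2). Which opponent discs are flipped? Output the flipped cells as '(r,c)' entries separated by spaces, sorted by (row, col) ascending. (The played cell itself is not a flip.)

Answer: (3,3) (4,3)

Derivation:
Dir NW: first cell '.' (not opp) -> no flip
Dir N: first cell '.' (not opp) -> no flip
Dir NE: opp run (3,3) capped by W -> flip
Dir W: first cell '.' (not opp) -> no flip
Dir E: opp run (4,3) capped by W -> flip
Dir SW: first cell '.' (not opp) -> no flip
Dir S: first cell '.' (not opp) -> no flip
Dir SE: first cell '.' (not opp) -> no flip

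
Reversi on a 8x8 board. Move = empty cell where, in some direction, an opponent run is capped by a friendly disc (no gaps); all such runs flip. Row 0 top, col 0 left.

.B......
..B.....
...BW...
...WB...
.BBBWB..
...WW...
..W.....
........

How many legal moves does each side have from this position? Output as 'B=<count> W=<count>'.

-- B to move --
(1,3): no bracket -> illegal
(1,4): flips 1 -> legal
(1,5): flips 2 -> legal
(2,2): no bracket -> illegal
(2,5): flips 1 -> legal
(3,2): flips 1 -> legal
(3,5): no bracket -> illegal
(5,1): no bracket -> illegal
(5,2): no bracket -> illegal
(5,5): no bracket -> illegal
(6,1): no bracket -> illegal
(6,3): flips 2 -> legal
(6,4): flips 3 -> legal
(6,5): flips 1 -> legal
(7,1): no bracket -> illegal
(7,2): no bracket -> illegal
(7,3): no bracket -> illegal
B mobility = 7
-- W to move --
(0,0): no bracket -> illegal
(0,2): no bracket -> illegal
(0,3): no bracket -> illegal
(1,0): no bracket -> illegal
(1,1): no bracket -> illegal
(1,3): flips 1 -> legal
(1,4): no bracket -> illegal
(2,1): no bracket -> illegal
(2,2): flips 1 -> legal
(2,5): no bracket -> illegal
(3,0): no bracket -> illegal
(3,1): flips 1 -> legal
(3,2): flips 1 -> legal
(3,5): flips 1 -> legal
(3,6): flips 1 -> legal
(4,0): flips 3 -> legal
(4,6): flips 1 -> legal
(5,0): no bracket -> illegal
(5,1): flips 1 -> legal
(5,2): no bracket -> illegal
(5,5): no bracket -> illegal
(5,6): no bracket -> illegal
W mobility = 9

Answer: B=7 W=9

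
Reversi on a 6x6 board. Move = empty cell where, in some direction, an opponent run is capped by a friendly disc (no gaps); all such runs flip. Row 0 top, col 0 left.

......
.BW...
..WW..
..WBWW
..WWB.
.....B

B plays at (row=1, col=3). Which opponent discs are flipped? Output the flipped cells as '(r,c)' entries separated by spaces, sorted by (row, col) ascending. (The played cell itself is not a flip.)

Dir NW: first cell '.' (not opp) -> no flip
Dir N: first cell '.' (not opp) -> no flip
Dir NE: first cell '.' (not opp) -> no flip
Dir W: opp run (1,2) capped by B -> flip
Dir E: first cell '.' (not opp) -> no flip
Dir SW: opp run (2,2), next='.' -> no flip
Dir S: opp run (2,3) capped by B -> flip
Dir SE: first cell '.' (not opp) -> no flip

Answer: (1,2) (2,3)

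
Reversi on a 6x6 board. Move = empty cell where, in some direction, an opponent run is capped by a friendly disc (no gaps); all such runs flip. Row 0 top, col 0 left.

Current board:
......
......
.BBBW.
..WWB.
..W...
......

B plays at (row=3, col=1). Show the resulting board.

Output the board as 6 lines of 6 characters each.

Place B at (3,1); scan 8 dirs for brackets.
Dir NW: first cell '.' (not opp) -> no flip
Dir N: first cell 'B' (not opp) -> no flip
Dir NE: first cell 'B' (not opp) -> no flip
Dir W: first cell '.' (not opp) -> no flip
Dir E: opp run (3,2) (3,3) capped by B -> flip
Dir SW: first cell '.' (not opp) -> no flip
Dir S: first cell '.' (not opp) -> no flip
Dir SE: opp run (4,2), next='.' -> no flip
All flips: (3,2) (3,3)

Answer: ......
......
.BBBW.
.BBBB.
..W...
......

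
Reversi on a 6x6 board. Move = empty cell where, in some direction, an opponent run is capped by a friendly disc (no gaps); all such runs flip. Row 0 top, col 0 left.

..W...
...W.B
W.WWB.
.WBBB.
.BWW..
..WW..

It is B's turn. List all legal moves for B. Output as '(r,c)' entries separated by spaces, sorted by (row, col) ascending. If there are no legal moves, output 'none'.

(0,1): no bracket -> illegal
(0,3): flips 2 -> legal
(0,4): no bracket -> illegal
(1,0): no bracket -> illegal
(1,1): flips 1 -> legal
(1,2): flips 2 -> legal
(1,4): flips 1 -> legal
(2,1): flips 3 -> legal
(3,0): flips 1 -> legal
(4,0): no bracket -> illegal
(4,4): flips 2 -> legal
(5,1): flips 1 -> legal
(5,4): flips 1 -> legal

Answer: (0,3) (1,1) (1,2) (1,4) (2,1) (3,0) (4,4) (5,1) (5,4)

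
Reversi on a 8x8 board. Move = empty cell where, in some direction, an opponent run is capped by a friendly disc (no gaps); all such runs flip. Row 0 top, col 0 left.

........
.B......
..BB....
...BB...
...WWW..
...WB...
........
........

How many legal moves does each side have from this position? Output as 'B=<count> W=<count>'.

-- B to move --
(3,2): flips 1 -> legal
(3,5): no bracket -> illegal
(3,6): flips 1 -> legal
(4,2): no bracket -> illegal
(4,6): no bracket -> illegal
(5,2): flips 2 -> legal
(5,5): flips 1 -> legal
(5,6): flips 1 -> legal
(6,2): no bracket -> illegal
(6,3): flips 2 -> legal
(6,4): no bracket -> illegal
B mobility = 6
-- W to move --
(0,0): flips 3 -> legal
(0,1): no bracket -> illegal
(0,2): no bracket -> illegal
(1,0): no bracket -> illegal
(1,2): flips 2 -> legal
(1,3): flips 2 -> legal
(1,4): no bracket -> illegal
(2,0): no bracket -> illegal
(2,1): no bracket -> illegal
(2,4): flips 1 -> legal
(2,5): flips 1 -> legal
(3,1): no bracket -> illegal
(3,2): no bracket -> illegal
(3,5): no bracket -> illegal
(4,2): no bracket -> illegal
(5,5): flips 1 -> legal
(6,3): flips 1 -> legal
(6,4): flips 1 -> legal
(6,5): flips 1 -> legal
W mobility = 9

Answer: B=6 W=9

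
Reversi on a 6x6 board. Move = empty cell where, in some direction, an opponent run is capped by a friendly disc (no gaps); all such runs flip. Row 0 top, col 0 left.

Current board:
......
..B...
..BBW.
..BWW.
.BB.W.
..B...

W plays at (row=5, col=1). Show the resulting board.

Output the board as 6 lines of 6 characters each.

Answer: ......
..B...
..BBW.
..BWW.
.BW.W.
.WB...

Derivation:
Place W at (5,1); scan 8 dirs for brackets.
Dir NW: first cell '.' (not opp) -> no flip
Dir N: opp run (4,1), next='.' -> no flip
Dir NE: opp run (4,2) capped by W -> flip
Dir W: first cell '.' (not opp) -> no flip
Dir E: opp run (5,2), next='.' -> no flip
Dir SW: edge -> no flip
Dir S: edge -> no flip
Dir SE: edge -> no flip
All flips: (4,2)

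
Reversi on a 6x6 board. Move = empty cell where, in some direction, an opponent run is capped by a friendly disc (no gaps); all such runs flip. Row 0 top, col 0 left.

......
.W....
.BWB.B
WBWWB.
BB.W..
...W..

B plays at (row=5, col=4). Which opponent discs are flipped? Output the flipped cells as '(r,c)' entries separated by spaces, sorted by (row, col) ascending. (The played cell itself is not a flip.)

Answer: (3,2) (4,3)

Derivation:
Dir NW: opp run (4,3) (3,2) capped by B -> flip
Dir N: first cell '.' (not opp) -> no flip
Dir NE: first cell '.' (not opp) -> no flip
Dir W: opp run (5,3), next='.' -> no flip
Dir E: first cell '.' (not opp) -> no flip
Dir SW: edge -> no flip
Dir S: edge -> no flip
Dir SE: edge -> no flip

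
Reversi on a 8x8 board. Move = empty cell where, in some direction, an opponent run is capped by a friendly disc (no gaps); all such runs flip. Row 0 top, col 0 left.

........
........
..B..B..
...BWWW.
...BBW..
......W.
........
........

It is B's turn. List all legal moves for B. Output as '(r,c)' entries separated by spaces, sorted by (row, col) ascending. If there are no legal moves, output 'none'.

(2,3): no bracket -> illegal
(2,4): flips 1 -> legal
(2,6): flips 1 -> legal
(2,7): no bracket -> illegal
(3,7): flips 3 -> legal
(4,6): flips 1 -> legal
(4,7): flips 1 -> legal
(5,4): no bracket -> illegal
(5,5): flips 2 -> legal
(5,7): no bracket -> illegal
(6,5): no bracket -> illegal
(6,6): no bracket -> illegal
(6,7): no bracket -> illegal

Answer: (2,4) (2,6) (3,7) (4,6) (4,7) (5,5)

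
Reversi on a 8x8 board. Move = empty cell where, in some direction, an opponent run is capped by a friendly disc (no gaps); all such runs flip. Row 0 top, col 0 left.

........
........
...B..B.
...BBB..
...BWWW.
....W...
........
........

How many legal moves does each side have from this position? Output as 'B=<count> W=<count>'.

Answer: B=7 W=7

Derivation:
-- B to move --
(3,6): no bracket -> illegal
(3,7): no bracket -> illegal
(4,7): flips 3 -> legal
(5,3): flips 1 -> legal
(5,5): flips 2 -> legal
(5,6): flips 1 -> legal
(5,7): flips 1 -> legal
(6,3): no bracket -> illegal
(6,4): flips 2 -> legal
(6,5): flips 1 -> legal
B mobility = 7
-- W to move --
(1,2): flips 2 -> legal
(1,3): no bracket -> illegal
(1,4): no bracket -> illegal
(1,5): no bracket -> illegal
(1,6): no bracket -> illegal
(1,7): flips 2 -> legal
(2,2): flips 1 -> legal
(2,4): flips 2 -> legal
(2,5): flips 1 -> legal
(2,7): no bracket -> illegal
(3,2): flips 1 -> legal
(3,6): no bracket -> illegal
(3,7): no bracket -> illegal
(4,2): flips 1 -> legal
(5,2): no bracket -> illegal
(5,3): no bracket -> illegal
W mobility = 7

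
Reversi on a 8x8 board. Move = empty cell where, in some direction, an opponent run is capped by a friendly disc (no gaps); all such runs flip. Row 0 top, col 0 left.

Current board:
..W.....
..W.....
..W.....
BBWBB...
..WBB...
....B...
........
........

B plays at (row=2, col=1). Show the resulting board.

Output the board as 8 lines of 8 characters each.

Place B at (2,1); scan 8 dirs for brackets.
Dir NW: first cell '.' (not opp) -> no flip
Dir N: first cell '.' (not opp) -> no flip
Dir NE: opp run (1,2), next='.' -> no flip
Dir W: first cell '.' (not opp) -> no flip
Dir E: opp run (2,2), next='.' -> no flip
Dir SW: first cell 'B' (not opp) -> no flip
Dir S: first cell 'B' (not opp) -> no flip
Dir SE: opp run (3,2) capped by B -> flip
All flips: (3,2)

Answer: ..W.....
..W.....
.BW.....
BBBBB...
..WBB...
....B...
........
........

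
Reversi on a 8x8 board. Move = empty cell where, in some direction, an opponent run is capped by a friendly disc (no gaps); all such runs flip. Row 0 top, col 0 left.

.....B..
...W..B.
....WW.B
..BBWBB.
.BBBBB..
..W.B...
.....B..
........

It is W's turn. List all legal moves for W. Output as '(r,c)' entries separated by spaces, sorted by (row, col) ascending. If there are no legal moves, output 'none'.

(0,4): no bracket -> illegal
(0,6): no bracket -> illegal
(0,7): flips 1 -> legal
(1,4): no bracket -> illegal
(1,5): no bracket -> illegal
(1,7): no bracket -> illegal
(2,1): no bracket -> illegal
(2,2): flips 2 -> legal
(2,3): no bracket -> illegal
(2,6): no bracket -> illegal
(3,0): flips 1 -> legal
(3,1): flips 2 -> legal
(3,7): flips 2 -> legal
(4,0): no bracket -> illegal
(4,6): flips 1 -> legal
(4,7): flips 1 -> legal
(5,0): no bracket -> illegal
(5,1): flips 2 -> legal
(5,3): no bracket -> illegal
(5,5): flips 2 -> legal
(5,6): flips 1 -> legal
(6,3): no bracket -> illegal
(6,4): flips 2 -> legal
(6,6): no bracket -> illegal
(7,4): no bracket -> illegal
(7,5): no bracket -> illegal
(7,6): no bracket -> illegal

Answer: (0,7) (2,2) (3,0) (3,1) (3,7) (4,6) (4,7) (5,1) (5,5) (5,6) (6,4)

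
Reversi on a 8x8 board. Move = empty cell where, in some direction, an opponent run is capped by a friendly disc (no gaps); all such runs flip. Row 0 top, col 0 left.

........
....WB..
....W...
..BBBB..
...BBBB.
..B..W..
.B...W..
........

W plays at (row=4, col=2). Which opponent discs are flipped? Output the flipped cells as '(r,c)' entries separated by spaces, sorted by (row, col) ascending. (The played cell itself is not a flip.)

Answer: (3,3)

Derivation:
Dir NW: first cell '.' (not opp) -> no flip
Dir N: opp run (3,2), next='.' -> no flip
Dir NE: opp run (3,3) capped by W -> flip
Dir W: first cell '.' (not opp) -> no flip
Dir E: opp run (4,3) (4,4) (4,5) (4,6), next='.' -> no flip
Dir SW: first cell '.' (not opp) -> no flip
Dir S: opp run (5,2), next='.' -> no flip
Dir SE: first cell '.' (not opp) -> no flip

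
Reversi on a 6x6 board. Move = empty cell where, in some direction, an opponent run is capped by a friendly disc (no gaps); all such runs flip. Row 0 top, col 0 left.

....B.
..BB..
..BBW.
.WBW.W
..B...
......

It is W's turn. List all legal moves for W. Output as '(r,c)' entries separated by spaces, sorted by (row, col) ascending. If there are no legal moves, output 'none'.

(0,1): no bracket -> illegal
(0,2): flips 1 -> legal
(0,3): flips 2 -> legal
(0,5): no bracket -> illegal
(1,1): flips 1 -> legal
(1,4): no bracket -> illegal
(1,5): no bracket -> illegal
(2,1): flips 2 -> legal
(3,4): no bracket -> illegal
(4,1): no bracket -> illegal
(4,3): no bracket -> illegal
(5,1): flips 1 -> legal
(5,2): no bracket -> illegal
(5,3): flips 1 -> legal

Answer: (0,2) (0,3) (1,1) (2,1) (5,1) (5,3)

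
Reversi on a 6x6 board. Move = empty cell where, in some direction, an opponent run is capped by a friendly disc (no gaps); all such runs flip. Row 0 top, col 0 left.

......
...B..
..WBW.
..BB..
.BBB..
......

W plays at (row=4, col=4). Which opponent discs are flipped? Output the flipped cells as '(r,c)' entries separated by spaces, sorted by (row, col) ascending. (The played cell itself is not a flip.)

Answer: (3,3)

Derivation:
Dir NW: opp run (3,3) capped by W -> flip
Dir N: first cell '.' (not opp) -> no flip
Dir NE: first cell '.' (not opp) -> no flip
Dir W: opp run (4,3) (4,2) (4,1), next='.' -> no flip
Dir E: first cell '.' (not opp) -> no flip
Dir SW: first cell '.' (not opp) -> no flip
Dir S: first cell '.' (not opp) -> no flip
Dir SE: first cell '.' (not opp) -> no flip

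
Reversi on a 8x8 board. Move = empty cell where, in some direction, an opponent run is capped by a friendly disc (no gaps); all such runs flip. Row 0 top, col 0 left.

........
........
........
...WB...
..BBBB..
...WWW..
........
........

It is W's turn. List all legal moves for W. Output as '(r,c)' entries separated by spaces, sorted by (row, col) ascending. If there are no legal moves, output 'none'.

Answer: (2,4) (3,1) (3,2) (3,5) (3,6) (5,1)

Derivation:
(2,3): no bracket -> illegal
(2,4): flips 2 -> legal
(2,5): no bracket -> illegal
(3,1): flips 1 -> legal
(3,2): flips 1 -> legal
(3,5): flips 3 -> legal
(3,6): flips 1 -> legal
(4,1): no bracket -> illegal
(4,6): no bracket -> illegal
(5,1): flips 1 -> legal
(5,2): no bracket -> illegal
(5,6): no bracket -> illegal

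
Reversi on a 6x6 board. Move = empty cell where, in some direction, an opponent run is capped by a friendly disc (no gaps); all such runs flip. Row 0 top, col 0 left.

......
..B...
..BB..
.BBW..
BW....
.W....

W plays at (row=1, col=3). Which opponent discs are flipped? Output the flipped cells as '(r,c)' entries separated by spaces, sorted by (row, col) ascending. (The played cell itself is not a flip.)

Answer: (2,3)

Derivation:
Dir NW: first cell '.' (not opp) -> no flip
Dir N: first cell '.' (not opp) -> no flip
Dir NE: first cell '.' (not opp) -> no flip
Dir W: opp run (1,2), next='.' -> no flip
Dir E: first cell '.' (not opp) -> no flip
Dir SW: opp run (2,2) (3,1) (4,0), next=edge -> no flip
Dir S: opp run (2,3) capped by W -> flip
Dir SE: first cell '.' (not opp) -> no flip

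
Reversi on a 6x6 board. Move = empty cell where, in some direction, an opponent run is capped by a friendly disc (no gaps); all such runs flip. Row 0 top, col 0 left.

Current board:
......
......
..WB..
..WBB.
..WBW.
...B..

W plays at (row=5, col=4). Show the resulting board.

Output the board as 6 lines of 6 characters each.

Place W at (5,4); scan 8 dirs for brackets.
Dir NW: opp run (4,3) capped by W -> flip
Dir N: first cell 'W' (not opp) -> no flip
Dir NE: first cell '.' (not opp) -> no flip
Dir W: opp run (5,3), next='.' -> no flip
Dir E: first cell '.' (not opp) -> no flip
Dir SW: edge -> no flip
Dir S: edge -> no flip
Dir SE: edge -> no flip
All flips: (4,3)

Answer: ......
......
..WB..
..WBB.
..WWW.
...BW.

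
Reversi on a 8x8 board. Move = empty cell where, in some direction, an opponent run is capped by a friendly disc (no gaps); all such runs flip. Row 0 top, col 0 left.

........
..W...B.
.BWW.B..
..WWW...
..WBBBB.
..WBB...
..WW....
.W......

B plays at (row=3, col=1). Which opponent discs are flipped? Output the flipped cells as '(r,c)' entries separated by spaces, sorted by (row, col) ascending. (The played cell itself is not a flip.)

Dir NW: first cell '.' (not opp) -> no flip
Dir N: first cell 'B' (not opp) -> no flip
Dir NE: opp run (2,2), next='.' -> no flip
Dir W: first cell '.' (not opp) -> no flip
Dir E: opp run (3,2) (3,3) (3,4), next='.' -> no flip
Dir SW: first cell '.' (not opp) -> no flip
Dir S: first cell '.' (not opp) -> no flip
Dir SE: opp run (4,2) capped by B -> flip

Answer: (4,2)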